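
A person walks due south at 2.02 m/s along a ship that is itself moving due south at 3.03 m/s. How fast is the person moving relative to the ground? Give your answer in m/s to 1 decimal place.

Taking east as x and north as y: ship velocity = (0.000, -3.030) m/s; person velocity relative to ship = (0.000, -2.020) m/s.
Velocity relative to ground = (0.000, -3.030) + (0.000, -2.020) = (0.000, -5.050) m/s.
Speed = |(0.000, -5.050)| = 5.050 m/s.

5.1 m/s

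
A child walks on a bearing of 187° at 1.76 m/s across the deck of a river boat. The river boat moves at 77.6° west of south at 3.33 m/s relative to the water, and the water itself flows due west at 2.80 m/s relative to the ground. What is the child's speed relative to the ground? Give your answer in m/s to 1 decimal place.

6.7 m/s

In east/north components (m/s): child relative to river boat = (-0.214, -1.747); river boat relative to water = (-3.252, -0.715); water relative to ground = (-2.800, 0.000).
Sum = (-6.267, -2.462) m/s.
Speed = |(-6.267, -2.462)| = 6.733 m/s.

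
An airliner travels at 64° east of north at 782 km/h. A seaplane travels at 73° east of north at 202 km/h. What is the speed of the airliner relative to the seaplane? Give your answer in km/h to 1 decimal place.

583.3 km/h

Taking east as x and north as y: airliner velocity = (702.857, 342.806) km/h; seaplane velocity = (193.174, 59.059) km/h.
Velocity of airliner relative to seaplane = (702.857, 342.806) − (193.174, 59.059) = (509.683, 283.747) km/h.
Magnitude = |(509.683, 283.747)| = 583.343 km/h.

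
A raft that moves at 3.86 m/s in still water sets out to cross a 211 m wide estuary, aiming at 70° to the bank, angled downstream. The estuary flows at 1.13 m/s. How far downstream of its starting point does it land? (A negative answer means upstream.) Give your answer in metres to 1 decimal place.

142.5 m

Perpendicular speed = 3.627 m/s; crossing time = 211 / 3.627 = 58.171 s.
Net downstream speed = 2.450 m/s.
Drift = 2.450 × 58.171 = 142.531 m (downstream).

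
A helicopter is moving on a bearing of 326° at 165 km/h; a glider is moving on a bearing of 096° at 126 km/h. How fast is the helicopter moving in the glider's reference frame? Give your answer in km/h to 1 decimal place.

Taking east as x and north as y: helicopter velocity = (-92.267, 136.791) km/h; glider velocity = (125.310, -13.171) km/h.
Velocity of helicopter relative to glider = (-92.267, 136.791) − (125.310, -13.171) = (-217.577, 149.962) km/h.
Magnitude = |(-217.577, 149.962)| = 264.250 km/h.

264.3 km/h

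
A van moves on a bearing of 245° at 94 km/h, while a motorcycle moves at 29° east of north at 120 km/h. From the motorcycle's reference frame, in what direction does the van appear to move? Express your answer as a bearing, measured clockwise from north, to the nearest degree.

225°

Taking east as x and north as y: van velocity = (-85.193, -39.726) km/h; motorcycle velocity = (58.177, 104.954) km/h.
Velocity of van relative to motorcycle = (-85.193, -39.726) − (58.177, 104.954) = (-143.370, -144.680) km/h.
Bearing = atan2(-143.37, -144.68) = 224.74° clockwise from north.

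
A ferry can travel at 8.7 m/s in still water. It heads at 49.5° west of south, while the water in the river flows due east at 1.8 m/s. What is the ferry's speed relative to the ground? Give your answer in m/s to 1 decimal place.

7.4 m/s

Taking east as x and north as y: velocity relative to the water = (-6.616, -5.650) m/s; the water relative to ground = (1.800, 0.000) m/s.
Velocity relative to ground = (-6.616, -5.650) + (1.800, 0.000) = (-4.816, -5.650) m/s.
Speed = |(-4.816, -5.650)| = 7.424 m/s.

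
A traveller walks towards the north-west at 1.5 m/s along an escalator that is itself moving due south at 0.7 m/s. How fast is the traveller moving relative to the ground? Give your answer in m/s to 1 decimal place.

Taking east as x and north as y: escalator velocity = (0.000, -0.700) m/s; traveller velocity relative to escalator = (-1.061, 1.061) m/s.
Velocity relative to ground = (0.000, -0.700) + (-1.061, 1.061) = (-1.061, 0.361) m/s.
Speed = |(-1.061, 0.361)| = 1.120 m/s.

1.1 m/s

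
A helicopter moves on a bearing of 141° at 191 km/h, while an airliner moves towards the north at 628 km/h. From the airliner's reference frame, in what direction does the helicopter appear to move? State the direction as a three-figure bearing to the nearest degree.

Taking east as x and north as y: helicopter velocity = (120.200, -148.435) km/h; airliner velocity = (0.000, 628.000) km/h.
Velocity of helicopter relative to airliner = (120.200, -148.435) − (0.000, 628.000) = (120.200, -776.435) km/h.
Bearing = atan2(120.20, -776.43) = 171.20° clockwise from north.

171°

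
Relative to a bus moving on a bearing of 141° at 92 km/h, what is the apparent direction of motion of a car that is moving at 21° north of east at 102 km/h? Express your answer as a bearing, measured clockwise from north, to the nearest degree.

Taking east as x and north as y: car velocity = (95.225, 36.554) km/h; bus velocity = (57.897, -71.497) km/h.
Velocity of car relative to bus = (95.225, 36.554) − (57.897, -71.497) = (37.328, 108.051) km/h.
Bearing = atan2(37.33, 108.05) = 19.06° clockwise from north.

019°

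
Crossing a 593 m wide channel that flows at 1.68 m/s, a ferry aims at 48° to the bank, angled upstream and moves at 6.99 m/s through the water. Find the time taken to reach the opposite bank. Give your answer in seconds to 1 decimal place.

The component of the ferry's velocity perpendicular to the bank is 6.99 × sin 48° = 5.195 m/s.
Only the cross-stream component determines the crossing time; the current contributes nothing perpendicular to the bank.
Time = 593 / 5.195 = 114.157 s.

114.2 s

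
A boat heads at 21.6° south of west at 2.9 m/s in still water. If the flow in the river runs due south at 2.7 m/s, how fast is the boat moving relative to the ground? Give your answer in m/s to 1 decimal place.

4.6 m/s

Taking east as x and north as y: velocity relative to the water = (-2.696, -1.068) m/s; the water relative to ground = (0.000, -2.700) m/s.
Velocity relative to ground = (-2.696, -1.068) + (0.000, -2.700) = (-2.696, -3.768) m/s.
Speed = |(-2.696, -3.768)| = 4.633 m/s.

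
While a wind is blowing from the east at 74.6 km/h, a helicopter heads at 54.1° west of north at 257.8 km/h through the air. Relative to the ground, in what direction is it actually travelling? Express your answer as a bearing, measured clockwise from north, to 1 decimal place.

Taking east as x and north as y: velocity relative to the air = (-208.829, 151.167) km/h; the air relative to ground = (-74.600, 0.000) km/h.
Velocity relative to ground = (-208.829, 151.167) + (-74.600, 0.000) = (-283.429, 151.167) km/h.
Bearing = atan2(-283.43, 151.17) = 298.07° clockwise from north.

298.1°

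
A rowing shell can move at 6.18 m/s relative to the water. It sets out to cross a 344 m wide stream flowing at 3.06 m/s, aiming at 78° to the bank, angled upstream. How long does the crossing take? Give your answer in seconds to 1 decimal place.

The component of the rowing shell's velocity perpendicular to the bank is 6.18 × sin 78° = 6.045 m/s.
Only the cross-stream component determines the crossing time; the current contributes nothing perpendicular to the bank.
Time = 344 / 6.045 = 56.907 s.

56.9 s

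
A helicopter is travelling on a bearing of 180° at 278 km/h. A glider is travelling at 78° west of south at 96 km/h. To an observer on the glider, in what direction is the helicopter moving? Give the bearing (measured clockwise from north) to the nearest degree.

Taking east as x and north as y: helicopter velocity = (0.000, -278.000) km/h; glider velocity = (-93.902, -19.960) km/h.
Velocity of helicopter relative to glider = (0.000, -278.000) − (-93.902, -19.960) = (93.902, -258.040) km/h.
Bearing = atan2(93.90, -258.04) = 160.00° clockwise from north.

160°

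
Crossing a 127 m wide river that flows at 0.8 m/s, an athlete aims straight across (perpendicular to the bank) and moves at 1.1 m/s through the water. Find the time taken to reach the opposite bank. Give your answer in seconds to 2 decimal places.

115.45 s

The component of the athlete's velocity perpendicular to the bank is 1.1 m/s.
The flow acts along the bank and has no component across it.
Time = 127 / 1.100 = 115.455 s.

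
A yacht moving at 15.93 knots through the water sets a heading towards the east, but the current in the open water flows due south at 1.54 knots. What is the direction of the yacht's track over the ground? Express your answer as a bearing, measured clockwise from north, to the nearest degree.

096°

Taking east as x and north as y: velocity relative to the water = (15.930, 0.000) knots; the water relative to ground = (0.000, -1.540) knots.
Velocity relative to ground = (15.930, 0.000) + (0.000, -1.540) = (15.930, -1.540) knots.
Bearing = atan2(15.93, -1.54) = 95.52° clockwise from north.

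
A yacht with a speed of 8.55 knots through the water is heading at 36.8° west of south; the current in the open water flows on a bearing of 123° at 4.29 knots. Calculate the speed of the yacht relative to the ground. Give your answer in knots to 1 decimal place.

9.3 knots

Taking east as x and north as y: velocity relative to the water = (-5.122, -6.846) knots; the water relative to ground = (3.598, -2.337) knots.
Velocity relative to ground = (-5.122, -6.846) + (3.598, -2.337) = (-1.524, -9.183) knots.
Speed = |(-1.524, -9.183)| = 9.308 knots.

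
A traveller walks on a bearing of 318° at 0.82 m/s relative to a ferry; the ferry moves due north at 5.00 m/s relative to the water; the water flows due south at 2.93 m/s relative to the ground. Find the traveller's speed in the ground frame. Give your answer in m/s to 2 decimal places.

In east/north components (m/s): traveller relative to ferry = (-0.549, 0.609); ferry relative to water = (0.000, 5.000); water relative to ground = (0.000, -2.930).
Sum = (-0.549, 2.679) m/s.
Speed = |(-0.549, 2.679)| = 2.735 m/s.

2.73 m/s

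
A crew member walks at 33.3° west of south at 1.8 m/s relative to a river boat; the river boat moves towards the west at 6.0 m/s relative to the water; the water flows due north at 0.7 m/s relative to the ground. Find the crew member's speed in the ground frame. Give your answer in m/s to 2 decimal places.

7.03 m/s

In east/north components (m/s): crew member relative to river boat = (-0.988, -1.504); river boat relative to water = (-6.000, 0.000); water relative to ground = (0.000, 0.700).
Sum = (-6.988, -0.804) m/s.
Speed = |(-6.988, -0.804)| = 7.034 m/s.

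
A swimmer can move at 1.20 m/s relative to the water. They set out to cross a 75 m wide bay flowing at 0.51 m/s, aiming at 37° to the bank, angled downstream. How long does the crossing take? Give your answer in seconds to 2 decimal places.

The component of the swimmer's velocity perpendicular to the bank is 1.20 × sin 37° = 0.722 m/s.
The flow acts along the bank and has no component across it.
Time = 75 / 0.722 = 103.853 s.

103.85 s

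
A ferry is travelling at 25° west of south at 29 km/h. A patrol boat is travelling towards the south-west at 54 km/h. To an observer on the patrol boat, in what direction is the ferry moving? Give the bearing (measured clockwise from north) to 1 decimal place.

Taking east as x and north as y: ferry velocity = (-12.256, -26.283) km/h; patrol boat velocity = (-38.184, -38.184) km/h.
Velocity of ferry relative to patrol boat = (-12.256, -26.283) − (-38.184, -38.184) = (25.928, 11.901) km/h.
Bearing = atan2(25.93, 11.90) = 65.34° clockwise from north.

065.3°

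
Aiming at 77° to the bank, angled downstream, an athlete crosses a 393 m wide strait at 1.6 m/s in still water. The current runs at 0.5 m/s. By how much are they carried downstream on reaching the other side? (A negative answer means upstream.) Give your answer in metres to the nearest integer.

Perpendicular speed = 1.559 m/s; crossing time = 393 / 1.559 = 252.086 s.
Net downstream speed = 0.860 m/s.
Drift = 0.860 × 252.086 = 216.774 m (downstream).

217 m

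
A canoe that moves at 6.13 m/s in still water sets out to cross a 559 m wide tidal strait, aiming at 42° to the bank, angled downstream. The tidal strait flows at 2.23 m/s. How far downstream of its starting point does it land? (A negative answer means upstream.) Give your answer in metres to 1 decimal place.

924.7 m

Perpendicular speed = 4.102 m/s; crossing time = 559 / 4.102 = 136.283 s.
Net downstream speed = 6.785 m/s.
Drift = 6.785 × 136.283 = 924.743 m (downstream).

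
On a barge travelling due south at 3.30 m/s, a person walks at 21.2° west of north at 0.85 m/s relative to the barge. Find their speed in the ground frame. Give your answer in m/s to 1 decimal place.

Taking east as x and north as y: barge velocity = (0.000, -3.300) m/s; person velocity relative to barge = (-0.307, 0.792) m/s.
Velocity relative to ground = (0.000, -3.300) + (-0.307, 0.792) = (-0.307, -2.508) m/s.
Speed = |(-0.307, -2.508)| = 2.526 m/s.

2.5 m/s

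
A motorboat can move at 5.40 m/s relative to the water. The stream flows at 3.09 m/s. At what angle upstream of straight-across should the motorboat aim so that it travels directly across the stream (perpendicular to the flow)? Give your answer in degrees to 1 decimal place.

To cancel the current, the upstream component of the motorboat's velocity must equal the flow: 5.40 sin θ = 3.09.
sin θ = 3.09 / 5.40 = 0.5722.
θ = arcsin(0.5722) = 34.905°.

34.9°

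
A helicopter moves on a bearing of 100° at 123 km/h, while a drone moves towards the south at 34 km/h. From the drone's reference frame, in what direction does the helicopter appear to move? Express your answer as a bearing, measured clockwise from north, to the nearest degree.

084°

Taking east as x and north as y: helicopter velocity = (121.131, -21.359) km/h; drone velocity = (0.000, -34.000) km/h.
Velocity of helicopter relative to drone = (121.131, -21.359) − (0.000, -34.000) = (121.131, 12.641) km/h.
Bearing = atan2(121.13, 12.64) = 84.04° clockwise from north.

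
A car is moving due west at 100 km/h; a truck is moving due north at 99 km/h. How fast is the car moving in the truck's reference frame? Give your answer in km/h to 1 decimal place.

140.7 km/h

Taking east as x and north as y: car velocity = (-100.000, 0.000) km/h; truck velocity = (0.000, 99.000) km/h.
Velocity of car relative to truck = (-100.000, 0.000) − (0.000, 99.000) = (-100.000, -99.000) km/h.
Magnitude = |(-100.000, -99.000)| = 140.716 km/h.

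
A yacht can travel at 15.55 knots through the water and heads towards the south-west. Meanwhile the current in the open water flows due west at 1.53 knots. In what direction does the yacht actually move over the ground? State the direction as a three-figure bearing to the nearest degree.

Taking east as x and north as y: velocity relative to the water = (-10.996, -10.996) knots; the water relative to ground = (-1.530, 0.000) knots.
Velocity relative to ground = (-10.996, -10.996) + (-1.530, 0.000) = (-12.526, -10.996) knots.
Bearing = atan2(-12.53, -11.00) = 228.72° clockwise from north.

229°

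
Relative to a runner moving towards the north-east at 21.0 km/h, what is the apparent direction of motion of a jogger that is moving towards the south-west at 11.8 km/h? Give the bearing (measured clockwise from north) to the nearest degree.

Taking east as x and north as y: jogger velocity = (-8.344, -8.344) km/h; runner velocity = (14.849, 14.849) km/h.
Velocity of jogger relative to runner = (-8.344, -8.344) − (14.849, 14.849) = (-23.193, -23.193) km/h.
Bearing = atan2(-23.19, -23.19) = 225.00° clockwise from north.

225°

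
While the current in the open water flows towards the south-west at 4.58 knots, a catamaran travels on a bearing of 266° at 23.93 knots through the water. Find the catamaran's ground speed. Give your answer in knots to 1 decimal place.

27.6 knots

Taking east as x and north as y: velocity relative to the water = (-23.872, -1.669) knots; the water relative to ground = (-3.239, -3.239) knots.
Velocity relative to ground = (-23.872, -1.669) + (-3.239, -3.239) = (-27.110, -4.908) knots.
Speed = |(-27.110, -4.908)| = 27.551 knots.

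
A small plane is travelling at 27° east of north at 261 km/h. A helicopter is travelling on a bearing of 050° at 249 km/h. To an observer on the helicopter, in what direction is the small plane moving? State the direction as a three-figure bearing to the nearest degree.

Taking east as x and north as y: small plane velocity = (118.492, 232.553) km/h; helicopter velocity = (190.745, 160.054) km/h.
Velocity of small plane relative to helicopter = (118.492, 232.553) − (190.745, 160.054) = (-72.254, 72.499) km/h.
Bearing = atan2(-72.25, 72.50) = 315.10° clockwise from north.

315°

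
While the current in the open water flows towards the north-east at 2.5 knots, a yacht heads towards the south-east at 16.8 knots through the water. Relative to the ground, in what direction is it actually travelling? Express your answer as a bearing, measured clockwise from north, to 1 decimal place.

126.5°

Taking east as x and north as y: velocity relative to the water = (11.879, -11.879) knots; the water relative to ground = (1.768, 1.768) knots.
Velocity relative to ground = (11.879, -11.879) + (1.768, 1.768) = (13.647, -10.112) knots.
Bearing = atan2(13.65, -10.11) = 126.54° clockwise from north.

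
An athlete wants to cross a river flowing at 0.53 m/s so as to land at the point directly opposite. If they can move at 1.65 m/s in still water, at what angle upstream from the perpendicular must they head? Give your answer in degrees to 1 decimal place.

18.7°

To cancel the current, the upstream component of the athlete's velocity must equal the flow: 1.65 sin θ = 0.53.
sin θ = 0.53 / 1.65 = 0.3212.
θ = arcsin(0.3212) = 18.736°.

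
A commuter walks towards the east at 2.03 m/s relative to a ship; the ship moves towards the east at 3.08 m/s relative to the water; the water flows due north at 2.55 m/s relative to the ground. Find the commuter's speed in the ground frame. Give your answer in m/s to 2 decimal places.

In east/north components (m/s): commuter relative to ship = (2.030, 0.000); ship relative to water = (3.080, 0.000); water relative to ground = (0.000, 2.550).
Sum = (5.110, 2.550) m/s.
Speed = |(5.110, 2.550)| = 5.711 m/s.

5.71 m/s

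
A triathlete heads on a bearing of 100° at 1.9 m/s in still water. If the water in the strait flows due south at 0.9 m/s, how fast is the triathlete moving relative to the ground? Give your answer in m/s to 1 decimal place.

Taking east as x and north as y: velocity relative to the water = (1.871, -0.330) m/s; the water relative to ground = (0.000, -0.900) m/s.
Velocity relative to ground = (1.871, -0.330) + (0.000, -0.900) = (1.871, -1.230) m/s.
Speed = |(1.871, -1.230)| = 2.239 m/s.

2.2 m/s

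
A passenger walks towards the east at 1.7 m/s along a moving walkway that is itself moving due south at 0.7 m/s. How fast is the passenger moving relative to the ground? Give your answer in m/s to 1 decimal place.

1.8 m/s

Taking east as x and north as y: moving walkway velocity = (0.000, -0.700) m/s; passenger velocity relative to moving walkway = (1.700, 0.000) m/s.
Velocity relative to ground = (0.000, -0.700) + (1.700, 0.000) = (1.700, -0.700) m/s.
Speed = |(1.700, -0.700)| = 1.838 m/s.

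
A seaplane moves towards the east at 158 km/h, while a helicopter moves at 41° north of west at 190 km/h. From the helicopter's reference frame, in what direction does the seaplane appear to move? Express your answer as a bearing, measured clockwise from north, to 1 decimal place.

112.5°

Taking east as x and north as y: seaplane velocity = (158.000, 0.000) km/h; helicopter velocity = (-143.395, 124.651) km/h.
Velocity of seaplane relative to helicopter = (158.000, 0.000) − (-143.395, 124.651) = (301.395, -124.651) km/h.
Bearing = atan2(301.39, -124.65) = 112.47° clockwise from north.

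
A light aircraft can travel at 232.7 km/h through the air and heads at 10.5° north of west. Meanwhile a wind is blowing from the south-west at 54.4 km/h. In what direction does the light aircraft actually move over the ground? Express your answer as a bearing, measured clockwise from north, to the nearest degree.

293°

Taking east as x and north as y: velocity relative to the air = (-228.803, 42.406) km/h; the air relative to ground = (38.467, 38.467) km/h.
Velocity relative to ground = (-228.803, 42.406) + (38.467, 38.467) = (-190.337, 80.873) km/h.
Bearing = atan2(-190.34, 80.87) = 293.02° clockwise from north.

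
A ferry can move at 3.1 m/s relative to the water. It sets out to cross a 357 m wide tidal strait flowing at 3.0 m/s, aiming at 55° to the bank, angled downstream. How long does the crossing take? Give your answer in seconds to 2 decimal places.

140.59 s

The component of the ferry's velocity perpendicular to the bank is 3.1 × sin 55° = 2.539 m/s.
Only the cross-stream component determines the crossing time; the current contributes nothing perpendicular to the bank.
Time = 357 / 2.539 = 140.586 s.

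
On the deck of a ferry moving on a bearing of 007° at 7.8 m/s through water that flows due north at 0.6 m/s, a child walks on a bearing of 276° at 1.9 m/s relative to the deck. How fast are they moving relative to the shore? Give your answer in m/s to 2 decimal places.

8.59 m/s

In east/north components (m/s): child relative to ferry = (-1.890, 0.199); ferry relative to water = (0.951, 7.742); water relative to ground = (0.000, 0.600).
Sum = (-0.939, 8.540) m/s.
Speed = |(-0.939, 8.540)| = 8.592 m/s.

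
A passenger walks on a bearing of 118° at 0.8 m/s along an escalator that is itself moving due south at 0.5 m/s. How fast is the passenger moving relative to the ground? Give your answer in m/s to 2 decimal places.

1.12 m/s

Taking east as x and north as y: escalator velocity = (0.000, -0.500) m/s; passenger velocity relative to escalator = (0.706, -0.376) m/s.
Velocity relative to ground = (0.000, -0.500) + (0.706, -0.376) = (0.706, -0.876) m/s.
Speed = |(0.706, -0.876)| = 1.125 m/s.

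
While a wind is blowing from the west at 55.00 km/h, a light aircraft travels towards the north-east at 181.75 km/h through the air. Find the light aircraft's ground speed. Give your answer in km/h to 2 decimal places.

Taking east as x and north as y: velocity relative to the air = (128.517, 128.517) km/h; the air relative to ground = (55.000, 0.000) km/h.
Velocity relative to ground = (128.517, 128.517) + (55.000, 0.000) = (183.517, 128.517) km/h.
Speed = |(183.517, 128.517)| = 224.042 km/h.

224.04 km/h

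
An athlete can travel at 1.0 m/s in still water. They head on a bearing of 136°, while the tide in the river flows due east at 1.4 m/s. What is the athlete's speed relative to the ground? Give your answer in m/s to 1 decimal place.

2.2 m/s

Taking east as x and north as y: velocity relative to the water = (0.695, -0.719) m/s; the water relative to ground = (1.400, 0.000) m/s.
Velocity relative to ground = (0.695, -0.719) + (1.400, 0.000) = (2.095, -0.719) m/s.
Speed = |(2.095, -0.719)| = 2.215 m/s.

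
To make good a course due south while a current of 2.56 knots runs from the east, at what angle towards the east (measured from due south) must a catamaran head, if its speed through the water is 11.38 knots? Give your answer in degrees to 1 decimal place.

The current pushes perpendicular to the desired track; the heading must have a component into the current equal to 2.56 knots: 11.38 sin θ = 2.56.
sin θ = 0.2250, so θ = 13.000°.

13.0°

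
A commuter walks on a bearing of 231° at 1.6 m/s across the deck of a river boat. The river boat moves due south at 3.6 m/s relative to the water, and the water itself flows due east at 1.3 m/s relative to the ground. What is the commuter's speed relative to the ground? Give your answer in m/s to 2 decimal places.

4.61 m/s

In east/north components (m/s): commuter relative to river boat = (-1.243, -1.007); river boat relative to water = (0.000, -3.600); water relative to ground = (1.300, 0.000).
Sum = (0.057, -4.607) m/s.
Speed = |(0.057, -4.607)| = 4.607 m/s.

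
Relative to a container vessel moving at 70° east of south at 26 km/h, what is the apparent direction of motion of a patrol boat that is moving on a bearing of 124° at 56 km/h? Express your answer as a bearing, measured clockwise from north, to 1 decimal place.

Taking east as x and north as y: patrol boat velocity = (46.426, -31.315) km/h; container vessel velocity = (24.432, -8.893) km/h.
Velocity of patrol boat relative to container vessel = (46.426, -31.315) − (24.432, -8.893) = (21.994, -22.422) km/h.
Bearing = atan2(21.99, -22.42) = 135.55° clockwise from north.

135.6°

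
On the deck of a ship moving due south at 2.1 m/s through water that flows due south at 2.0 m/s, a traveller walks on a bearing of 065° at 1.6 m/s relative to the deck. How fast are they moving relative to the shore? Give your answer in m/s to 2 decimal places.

3.72 m/s

In east/north components (m/s): traveller relative to ship = (1.450, 0.676); ship relative to water = (0.000, -2.100); water relative to ground = (0.000, -2.000).
Sum = (1.450, -3.424) m/s.
Speed = |(1.450, -3.424)| = 3.718 m/s.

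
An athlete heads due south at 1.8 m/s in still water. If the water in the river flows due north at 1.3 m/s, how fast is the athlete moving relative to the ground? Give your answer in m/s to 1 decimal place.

Taking east as x and north as y: velocity relative to the water = (0.000, -1.800) m/s; the water relative to ground = (0.000, 1.300) m/s.
Velocity relative to ground = (0.000, -1.800) + (0.000, 1.300) = (0.000, -0.500) m/s.
Speed = |(0.000, -0.500)| = 0.500 m/s.

0.5 m/s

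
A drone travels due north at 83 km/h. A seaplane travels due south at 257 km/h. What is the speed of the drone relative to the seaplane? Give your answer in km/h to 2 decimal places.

340.00 km/h

Taking east as x and north as y: drone velocity = (0.000, 83.000) km/h; seaplane velocity = (0.000, -257.000) km/h.
Velocity of drone relative to seaplane = (0.000, 83.000) − (0.000, -257.000) = (0.000, 340.000) km/h.
Magnitude = |(0.000, 340.000)| = 340.000 km/h.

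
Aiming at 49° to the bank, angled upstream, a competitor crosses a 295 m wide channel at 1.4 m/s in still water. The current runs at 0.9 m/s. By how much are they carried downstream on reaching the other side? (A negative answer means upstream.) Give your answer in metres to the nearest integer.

-5 m

Perpendicular speed = 1.057 m/s; crossing time = 295 / 1.057 = 279.199 s.
Net downstream speed = -0.018 m/s.
Drift = -0.018 × 279.199 = -5.160 m (upstream).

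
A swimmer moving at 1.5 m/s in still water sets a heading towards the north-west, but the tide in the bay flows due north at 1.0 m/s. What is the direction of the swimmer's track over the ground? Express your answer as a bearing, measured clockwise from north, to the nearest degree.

Taking east as x and north as y: velocity relative to the water = (-1.061, 1.061) m/s; the water relative to ground = (0.000, 1.000) m/s.
Velocity relative to ground = (-1.061, 1.061) + (0.000, 1.000) = (-1.061, 2.061) m/s.
Bearing = atan2(-1.06, 2.06) = 332.76° clockwise from north.

333°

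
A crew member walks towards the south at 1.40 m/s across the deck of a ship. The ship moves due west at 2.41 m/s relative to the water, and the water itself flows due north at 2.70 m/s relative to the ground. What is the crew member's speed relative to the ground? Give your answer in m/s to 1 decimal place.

In east/north components (m/s): crew member relative to ship = (0.000, -1.400); ship relative to water = (-2.410, 0.000); water relative to ground = (0.000, 2.700).
Sum = (-2.410, 1.300) m/s.
Speed = |(-2.410, 1.300)| = 2.738 m/s.

2.7 m/s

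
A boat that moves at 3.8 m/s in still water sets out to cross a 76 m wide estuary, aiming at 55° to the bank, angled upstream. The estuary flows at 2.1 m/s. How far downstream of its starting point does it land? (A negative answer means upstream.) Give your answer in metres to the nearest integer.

Perpendicular speed = 3.113 m/s; crossing time = 76 / 3.113 = 24.415 s.
Net downstream speed = -0.080 m/s.
Drift = -0.080 × 24.415 = -1.943 m (upstream).

-2 m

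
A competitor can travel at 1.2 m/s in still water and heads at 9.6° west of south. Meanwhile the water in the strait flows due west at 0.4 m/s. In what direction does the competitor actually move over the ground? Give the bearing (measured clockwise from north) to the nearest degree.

207°

Taking east as x and north as y: velocity relative to the water = (-0.200, -1.183) m/s; the water relative to ground = (-0.400, 0.000) m/s.
Velocity relative to ground = (-0.200, -1.183) + (-0.400, 0.000) = (-0.600, -1.183) m/s.
Bearing = atan2(-0.60, -1.18) = 206.89° clockwise from north.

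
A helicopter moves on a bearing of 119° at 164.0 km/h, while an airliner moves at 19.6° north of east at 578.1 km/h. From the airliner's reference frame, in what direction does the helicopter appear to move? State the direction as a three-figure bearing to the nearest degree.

236°

Taking east as x and north as y: helicopter velocity = (143.438, -79.509) km/h; airliner velocity = (544.603, 193.925) km/h.
Velocity of helicopter relative to airliner = (143.438, -79.509) − (544.603, 193.925) = (-401.166, -273.433) km/h.
Bearing = atan2(-401.17, -273.43) = 235.72° clockwise from north.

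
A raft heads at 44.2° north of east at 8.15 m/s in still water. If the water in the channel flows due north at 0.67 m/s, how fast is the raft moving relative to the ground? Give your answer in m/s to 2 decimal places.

8.63 m/s

Taking east as x and north as y: velocity relative to the water = (5.843, 5.682) m/s; the water relative to ground = (0.000, 0.670) m/s.
Velocity relative to ground = (5.843, 5.682) + (0.000, 0.670) = (5.843, 6.352) m/s.
Speed = |(5.843, 6.352)| = 8.630 m/s.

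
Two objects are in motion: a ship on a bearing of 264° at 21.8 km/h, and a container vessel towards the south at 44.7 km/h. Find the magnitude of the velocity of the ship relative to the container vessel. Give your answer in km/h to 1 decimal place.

Taking east as x and north as y: ship velocity = (-21.681, -2.279) km/h; container vessel velocity = (0.000, -44.700) km/h.
Velocity of ship relative to container vessel = (-21.681, -2.279) − (0.000, -44.700) = (-21.681, 42.421) km/h.
Magnitude = |(-21.681, 42.421)| = 47.640 km/h.

47.6 km/h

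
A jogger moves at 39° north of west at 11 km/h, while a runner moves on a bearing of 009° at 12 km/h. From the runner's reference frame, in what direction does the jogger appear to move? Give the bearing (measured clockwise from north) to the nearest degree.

Taking east as x and north as y: jogger velocity = (-8.549, 6.923) km/h; runner velocity = (1.877, 11.852) km/h.
Velocity of jogger relative to runner = (-8.549, 6.923) − (1.877, 11.852) = (-10.426, -4.930) km/h.
Bearing = atan2(-10.43, -4.93) = 244.69° clockwise from north.

245°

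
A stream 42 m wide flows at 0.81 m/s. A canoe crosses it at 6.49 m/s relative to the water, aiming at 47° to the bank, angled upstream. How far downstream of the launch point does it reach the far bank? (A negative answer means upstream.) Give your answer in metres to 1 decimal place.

-32.0 m

Perpendicular speed = 4.746 m/s; crossing time = 42 / 4.746 = 8.849 s.
Net downstream speed = -3.616 m/s.
Drift = -3.616 × 8.849 = -31.998 m (upstream).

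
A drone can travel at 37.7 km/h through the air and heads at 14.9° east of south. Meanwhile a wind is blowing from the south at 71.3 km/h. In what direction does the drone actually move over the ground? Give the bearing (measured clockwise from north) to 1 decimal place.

015.5°

Taking east as x and north as y: velocity relative to the air = (9.694, -36.432) km/h; the air relative to ground = (0.000, 71.300) km/h.
Velocity relative to ground = (9.694, -36.432) + (0.000, 71.300) = (9.694, 34.868) km/h.
Bearing = atan2(9.69, 34.87) = 15.54° clockwise from north.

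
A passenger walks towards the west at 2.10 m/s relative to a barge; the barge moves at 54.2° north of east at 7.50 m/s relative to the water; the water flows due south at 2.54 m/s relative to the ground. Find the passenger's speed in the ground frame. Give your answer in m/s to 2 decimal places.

In east/north components (m/s): passenger relative to barge = (-2.100, 0.000); barge relative to water = (4.387, 6.083); water relative to ground = (0.000, -2.540).
Sum = (2.287, 3.543) m/s.
Speed = |(2.287, 3.543)| = 4.217 m/s.

4.22 m/s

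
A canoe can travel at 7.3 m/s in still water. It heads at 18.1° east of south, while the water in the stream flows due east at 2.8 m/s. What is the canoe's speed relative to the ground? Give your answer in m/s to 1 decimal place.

Taking east as x and north as y: velocity relative to the water = (2.268, -6.939) m/s; the water relative to ground = (2.800, 0.000) m/s.
Velocity relative to ground = (2.268, -6.939) + (2.800, 0.000) = (5.068, -6.939) m/s.
Speed = |(5.068, -6.939)| = 8.592 m/s.

8.6 m/s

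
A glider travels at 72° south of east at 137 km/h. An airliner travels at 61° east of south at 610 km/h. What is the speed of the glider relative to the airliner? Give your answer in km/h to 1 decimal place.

518.3 km/h

Taking east as x and north as y: glider velocity = (42.335, -130.295) km/h; airliner velocity = (533.518, -295.734) km/h.
Velocity of glider relative to airliner = (42.335, -130.295) − (533.518, -295.734) = (-491.183, 165.439) km/h.
Magnitude = |(-491.183, 165.439)| = 518.296 km/h.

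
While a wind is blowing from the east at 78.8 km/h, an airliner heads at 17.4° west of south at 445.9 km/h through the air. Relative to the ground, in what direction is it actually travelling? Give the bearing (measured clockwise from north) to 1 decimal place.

Taking east as x and north as y: velocity relative to the air = (-133.342, -425.496) km/h; the air relative to ground = (-78.800, 0.000) km/h.
Velocity relative to ground = (-133.342, -425.496) + (-78.800, 0.000) = (-212.142, -425.496) km/h.
Bearing = atan2(-212.14, -425.50) = 206.50° clockwise from north.

206.5°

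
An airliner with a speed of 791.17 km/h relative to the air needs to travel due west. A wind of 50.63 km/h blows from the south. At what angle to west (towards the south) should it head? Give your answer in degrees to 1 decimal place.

3.7°

The wind pushes perpendicular to the desired track; the heading must have a component into the wind equal to 50.63 km/h: 791.17 sin θ = 50.63.
sin θ = 0.0640, so θ = 3.669°.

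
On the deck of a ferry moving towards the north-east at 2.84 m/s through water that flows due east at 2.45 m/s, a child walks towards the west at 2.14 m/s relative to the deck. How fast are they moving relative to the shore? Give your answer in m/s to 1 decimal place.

In east/north components (m/s): child relative to ferry = (-2.140, 0.000); ferry relative to water = (2.008, 2.008); water relative to ground = (2.450, 0.000).
Sum = (2.318, 2.008) m/s.
Speed = |(2.318, 2.008)| = 3.067 m/s.

3.1 m/s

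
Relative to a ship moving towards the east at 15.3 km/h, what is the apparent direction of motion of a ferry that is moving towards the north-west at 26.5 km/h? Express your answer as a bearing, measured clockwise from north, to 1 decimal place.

Taking east as x and north as y: ferry velocity = (-18.738, 18.738) km/h; ship velocity = (15.300, 0.000) km/h.
Velocity of ferry relative to ship = (-18.738, 18.738) − (15.300, 0.000) = (-34.038, 18.738) km/h.
Bearing = atan2(-34.04, 18.74) = 298.83° clockwise from north.

298.8°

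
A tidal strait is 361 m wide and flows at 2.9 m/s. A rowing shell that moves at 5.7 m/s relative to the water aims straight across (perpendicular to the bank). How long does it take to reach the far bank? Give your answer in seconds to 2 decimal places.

63.33 s

The component of the rowing shell's velocity perpendicular to the bank is 5.7 m/s.
The current is parallel to the bank, so it does not affect the crossing time.
Time = 361 / 5.700 = 63.333 s.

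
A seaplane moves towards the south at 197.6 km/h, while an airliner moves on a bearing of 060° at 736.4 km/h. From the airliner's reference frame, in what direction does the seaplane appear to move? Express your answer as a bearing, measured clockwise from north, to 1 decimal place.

228.4°

Taking east as x and north as y: seaplane velocity = (0.000, -197.600) km/h; airliner velocity = (637.741, 368.200) km/h.
Velocity of seaplane relative to airliner = (0.000, -197.600) − (637.741, 368.200) = (-637.741, -565.800) km/h.
Bearing = atan2(-637.74, -565.80) = 228.42° clockwise from north.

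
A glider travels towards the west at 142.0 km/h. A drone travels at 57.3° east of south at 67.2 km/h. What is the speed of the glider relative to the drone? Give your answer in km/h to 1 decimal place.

Taking east as x and north as y: glider velocity = (-142.000, 0.000) km/h; drone velocity = (56.550, -36.304) km/h.
Velocity of glider relative to drone = (-142.000, 0.000) − (56.550, -36.304) = (-198.550, 36.304) km/h.
Magnitude = |(-198.550, 36.304)| = 201.841 km/h.

201.8 km/h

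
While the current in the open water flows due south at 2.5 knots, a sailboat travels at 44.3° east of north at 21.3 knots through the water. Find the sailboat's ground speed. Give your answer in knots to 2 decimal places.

19.59 knots

Taking east as x and north as y: velocity relative to the water = (14.876, 15.244) knots; the water relative to ground = (0.000, -2.500) knots.
Velocity relative to ground = (14.876, 15.244) + (0.000, -2.500) = (14.876, 12.744) knots.
Speed = |(14.876, 12.744)| = 19.589 knots.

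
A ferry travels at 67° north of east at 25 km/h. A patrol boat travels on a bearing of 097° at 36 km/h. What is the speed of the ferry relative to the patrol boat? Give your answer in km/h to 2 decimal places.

Taking east as x and north as y: ferry velocity = (9.768, 23.013) km/h; patrol boat velocity = (35.732, -4.387) km/h.
Velocity of ferry relative to patrol boat = (9.768, 23.013) − (35.732, -4.387) = (-25.963, 27.400) km/h.
Magnitude = |(-25.963, 27.400)| = 37.747 km/h.

37.75 km/h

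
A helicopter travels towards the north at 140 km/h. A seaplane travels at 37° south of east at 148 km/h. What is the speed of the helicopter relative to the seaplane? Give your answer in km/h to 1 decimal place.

Taking east as x and north as y: helicopter velocity = (0.000, 140.000) km/h; seaplane velocity = (118.198, -89.069) km/h.
Velocity of helicopter relative to seaplane = (0.000, 140.000) − (118.198, -89.069) = (-118.198, 229.069) km/h.
Magnitude = |(-118.198, 229.069)| = 257.766 km/h.

257.8 km/h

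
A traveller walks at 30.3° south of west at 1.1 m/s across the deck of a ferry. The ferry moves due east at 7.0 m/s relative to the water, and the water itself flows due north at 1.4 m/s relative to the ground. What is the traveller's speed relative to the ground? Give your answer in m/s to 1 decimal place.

6.1 m/s

In east/north components (m/s): traveller relative to ferry = (-0.950, -0.555); ferry relative to water = (7.000, 0.000); water relative to ground = (0.000, 1.400).
Sum = (6.050, 0.845) m/s.
Speed = |(6.050, 0.845)| = 6.109 m/s.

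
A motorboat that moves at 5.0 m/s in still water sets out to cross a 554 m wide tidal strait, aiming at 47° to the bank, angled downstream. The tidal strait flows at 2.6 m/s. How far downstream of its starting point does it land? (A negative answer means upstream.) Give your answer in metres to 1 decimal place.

Perpendicular speed = 3.657 m/s; crossing time = 554 / 3.657 = 151.500 s.
Net downstream speed = 6.010 m/s.
Drift = 6.010 × 151.500 = 910.513 m (downstream).

910.5 m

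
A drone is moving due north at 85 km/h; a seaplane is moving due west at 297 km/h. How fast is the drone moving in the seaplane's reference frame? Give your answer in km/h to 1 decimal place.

308.9 km/h

Taking east as x and north as y: drone velocity = (0.000, 85.000) km/h; seaplane velocity = (-297.000, 0.000) km/h.
Velocity of drone relative to seaplane = (0.000, 85.000) − (-297.000, 0.000) = (297.000, 85.000) km/h.
Magnitude = |(297.000, 85.000)| = 308.924 km/h.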